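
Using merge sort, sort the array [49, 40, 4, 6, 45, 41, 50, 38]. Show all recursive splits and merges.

Merge sort trace:

Split: [49, 40, 4, 6, 45, 41, 50, 38] -> [49, 40, 4, 6] and [45, 41, 50, 38]
  Split: [49, 40, 4, 6] -> [49, 40] and [4, 6]
    Split: [49, 40] -> [49] and [40]
    Merge: [49] + [40] -> [40, 49]
    Split: [4, 6] -> [4] and [6]
    Merge: [4] + [6] -> [4, 6]
  Merge: [40, 49] + [4, 6] -> [4, 6, 40, 49]
  Split: [45, 41, 50, 38] -> [45, 41] and [50, 38]
    Split: [45, 41] -> [45] and [41]
    Merge: [45] + [41] -> [41, 45]
    Split: [50, 38] -> [50] and [38]
    Merge: [50] + [38] -> [38, 50]
  Merge: [41, 45] + [38, 50] -> [38, 41, 45, 50]
Merge: [4, 6, 40, 49] + [38, 41, 45, 50] -> [4, 6, 38, 40, 41, 45, 49, 50]

Final sorted array: [4, 6, 38, 40, 41, 45, 49, 50]

The merge sort proceeds by recursively splitting the array and merging sorted halves.
After all merges, the sorted array is [4, 6, 38, 40, 41, 45, 49, 50].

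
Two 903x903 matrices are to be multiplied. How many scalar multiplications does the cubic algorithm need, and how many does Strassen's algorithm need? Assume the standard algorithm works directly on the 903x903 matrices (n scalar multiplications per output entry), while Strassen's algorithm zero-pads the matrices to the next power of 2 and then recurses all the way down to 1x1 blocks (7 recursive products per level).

Matrix multiplication for 903x903 matrices:

Strassen's algorithm requires power-of-2 dimensions. Pad 903x903 to 1024x1024 (next power of 2).

Standard algorithm: 903^3 = 736314327 multiplications
Strassen's algorithm: 7^(log2(1024)) = 7^10 = 282475249 multiplications
Savings: 736314327 - 282475249 = 453839078 multiplications

Standard: 736314327 multiplications (903^3). Strassen: 282475249 multiplications (7^10, after padding to 1024x1024). Strassen reduces 8 recursive multiplications to 7 at each level.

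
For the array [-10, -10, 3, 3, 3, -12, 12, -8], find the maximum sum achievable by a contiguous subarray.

Using Kadane's algorithm on [-10, -10, 3, 3, 3, -12, 12, -8]:

Scanning through the array:
Position 1 (value -10): max_ending_here = -10, max_so_far = -10
Position 2 (value 3): max_ending_here = 3, max_so_far = 3
Position 3 (value 3): max_ending_here = 6, max_so_far = 6
Position 4 (value 3): max_ending_here = 9, max_so_far = 9
Position 5 (value -12): max_ending_here = -3, max_so_far = 9
Position 6 (value 12): max_ending_here = 12, max_so_far = 12
Position 7 (value -8): max_ending_here = 4, max_so_far = 12

Maximum subarray: [12]
Maximum sum: 12

The maximum subarray is [12] with sum 12. This subarray runs from index 6 to index 6.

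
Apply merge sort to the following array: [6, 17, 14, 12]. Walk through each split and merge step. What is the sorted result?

Merge sort trace:

Split: [6, 17, 14, 12] -> [6, 17] and [14, 12]
  Split: [6, 17] -> [6] and [17]
  Merge: [6] + [17] -> [6, 17]
  Split: [14, 12] -> [14] and [12]
  Merge: [14] + [12] -> [12, 14]
Merge: [6, 17] + [12, 14] -> [6, 12, 14, 17]

Final sorted array: [6, 12, 14, 17]

The merge sort proceeds by recursively splitting the array and merging sorted halves.
After all merges, the sorted array is [6, 12, 14, 17].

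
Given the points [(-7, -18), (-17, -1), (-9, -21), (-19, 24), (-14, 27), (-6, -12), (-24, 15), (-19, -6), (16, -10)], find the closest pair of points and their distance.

Computing all pairwise distances among 9 points:

d((-7, -18), (-17, -1)) = 19.7231
d((-7, -18), (-9, -21)) = 3.6056 <-- minimum
d((-7, -18), (-19, 24)) = 43.6807
d((-7, -18), (-14, 27)) = 45.5412
d((-7, -18), (-6, -12)) = 6.0828
d((-7, -18), (-24, 15)) = 37.1214
d((-7, -18), (-19, -6)) = 16.9706
d((-7, -18), (16, -10)) = 24.3516
d((-17, -1), (-9, -21)) = 21.5407
d((-17, -1), (-19, 24)) = 25.0799
d((-17, -1), (-14, 27)) = 28.1603
d((-17, -1), (-6, -12)) = 15.5563
d((-17, -1), (-24, 15)) = 17.4642
d((-17, -1), (-19, -6)) = 5.3852
d((-17, -1), (16, -10)) = 34.2053
d((-9, -21), (-19, 24)) = 46.0977
d((-9, -21), (-14, 27)) = 48.2597
d((-9, -21), (-6, -12)) = 9.4868
d((-9, -21), (-24, 15)) = 39.0
d((-9, -21), (-19, -6)) = 18.0278
d((-9, -21), (16, -10)) = 27.313
d((-19, 24), (-14, 27)) = 5.831
d((-19, 24), (-6, -12)) = 38.2753
d((-19, 24), (-24, 15)) = 10.2956
d((-19, 24), (-19, -6)) = 30.0
d((-19, 24), (16, -10)) = 48.7955
d((-14, 27), (-6, -12)) = 39.8121
d((-14, 27), (-24, 15)) = 15.6205
d((-14, 27), (-19, -6)) = 33.3766
d((-14, 27), (16, -10)) = 47.634
d((-6, -12), (-24, 15)) = 32.45
d((-6, -12), (-19, -6)) = 14.3178
d((-6, -12), (16, -10)) = 22.0907
d((-24, 15), (-19, -6)) = 21.587
d((-24, 15), (16, -10)) = 47.1699
d((-19, -6), (16, -10)) = 35.2278

Closest pair: (-7, -18) and (-9, -21) with distance 3.6056

The closest pair is (-7, -18) and (-9, -21) with Euclidean distance 3.6056. For 9 points, brute-force pairwise comparison is shown above. For large n, the divide-and-conquer algorithm (sort by x, recurse on halves, check the dividing strip) achieves O(n log n).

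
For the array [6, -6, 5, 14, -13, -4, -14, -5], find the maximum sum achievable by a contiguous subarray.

Using Kadane's algorithm on [6, -6, 5, 14, -13, -4, -14, -5]:

Scanning through the array:
Position 1 (value -6): max_ending_here = 0, max_so_far = 6
Position 2 (value 5): max_ending_here = 5, max_so_far = 6
Position 3 (value 14): max_ending_here = 19, max_so_far = 19
Position 4 (value -13): max_ending_here = 6, max_so_far = 19
Position 5 (value -4): max_ending_here = 2, max_so_far = 19
Position 6 (value -14): max_ending_here = -12, max_so_far = 19
Position 7 (value -5): max_ending_here = -5, max_so_far = 19

Maximum subarray: [6, -6, 5, 14]
Maximum sum: 19

The maximum subarray is [6, -6, 5, 14] with sum 19. This subarray runs from index 0 to index 3.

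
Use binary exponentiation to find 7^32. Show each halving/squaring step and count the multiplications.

Computing 7^32 by squaring (build up from 7^1; each line after the first costs one multiplication):

7^1 = 7
7^2 = (7^1)^2 = 7^2 = 49
7^4 = (7^2)^2 = 49^2 = 2401
7^8 = (7^4)^2 = 2401^2 = 5764801
7^16 = (7^8)^2 = 5764801^2 = 33232930569601
7^32 = (7^16)^2 = 33232930569601^2 = 1104427674243920646305299201

Result: 1104427674243920646305299201
Multiplications needed: 5 (5 lines after 7^1)

7^32 = 1104427674243920646305299201. Using exponentiation by squaring, this requires 5 multiplications. The key idea: if the exponent is even, square the half-power; if odd, multiply by the base once.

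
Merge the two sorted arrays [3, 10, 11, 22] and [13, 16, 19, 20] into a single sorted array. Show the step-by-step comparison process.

Merging process:

Compare 3 vs 13: take 3 from left. Merged: [3]
Compare 10 vs 13: take 10 from left. Merged: [3, 10]
Compare 11 vs 13: take 11 from left. Merged: [3, 10, 11]
Compare 22 vs 13: take 13 from right. Merged: [3, 10, 11, 13]
Compare 22 vs 16: take 16 from right. Merged: [3, 10, 11, 13, 16]
Compare 22 vs 19: take 19 from right. Merged: [3, 10, 11, 13, 16, 19]
Compare 22 vs 20: take 20 from right. Merged: [3, 10, 11, 13, 16, 19, 20]
Append remaining from left: [22]. Merged: [3, 10, 11, 13, 16, 19, 20, 22]

Final merged array: [3, 10, 11, 13, 16, 19, 20, 22]
Total comparisons: 7

The merged array is [3, 10, 11, 13, 16, 19, 20, 22], requiring 7 comparisons. The merge step runs in O(n) time where n is the total number of elements.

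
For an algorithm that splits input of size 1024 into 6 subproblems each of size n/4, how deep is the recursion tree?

For divide and conquer with division factor 4:

Problem sizes at each level:
Level 0: 1024
Level 1: 256
Level 2: 64
Level 3: 16
Level 4: 4
Level 5: 1

The root is level 0 and the size-1 base case is level 5 (the tree spans levels 0 through 5, i.e. 6 levels counting the root), so the depth is the number of divisions: log_4(1024) = 5

The recursion tree depth is log_4(1024) = 5. At each level, the problem size is divided by 4, so it takes 5 divisions to reduce to a base case of size 1. The algorithm makes 6 recursive calls at each level.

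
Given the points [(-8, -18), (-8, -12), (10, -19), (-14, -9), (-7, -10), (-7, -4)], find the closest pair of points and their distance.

Computing all pairwise distances among 6 points:

d((-8, -18), (-8, -12)) = 6.0
d((-8, -18), (10, -19)) = 18.0278
d((-8, -18), (-14, -9)) = 10.8167
d((-8, -18), (-7, -10)) = 8.0623
d((-8, -18), (-7, -4)) = 14.0357
d((-8, -12), (10, -19)) = 19.3132
d((-8, -12), (-14, -9)) = 6.7082
d((-8, -12), (-7, -10)) = 2.2361 <-- minimum
d((-8, -12), (-7, -4)) = 8.0623
d((10, -19), (-14, -9)) = 26.0
d((10, -19), (-7, -10)) = 19.2354
d((10, -19), (-7, -4)) = 22.6716
d((-14, -9), (-7, -10)) = 7.0711
d((-14, -9), (-7, -4)) = 8.6023
d((-7, -10), (-7, -4)) = 6.0

Closest pair: (-8, -12) and (-7, -10) with distance 2.2361

The closest pair is (-8, -12) and (-7, -10) with Euclidean distance 2.2361. For 6 points, brute-force pairwise comparison is shown above. For large n, the divide-and-conquer algorithm (sort by x, recurse on halves, check the dividing strip) achieves O(n log n).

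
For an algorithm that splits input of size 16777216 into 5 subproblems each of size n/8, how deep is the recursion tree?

For divide and conquer with division factor 8:

Problem sizes at each level:
Level 0: 16777216
Level 1: 2097152
Level 2: 262144
Level 3: 32768
Level 4: 4096
Level 5: 512
Level 6: 64
Level 7: 8
Level 8: 1

The root is level 0 and the size-1 base case is level 8 (the tree spans levels 0 through 8, i.e. 9 levels counting the root), so the depth is the number of divisions: log_8(16777216) = 8

The recursion tree depth is log_8(16777216) = 8. At each level, the problem size is divided by 8, so it takes 8 divisions to reduce to a base case of size 1. The algorithm makes 5 recursive calls at each level.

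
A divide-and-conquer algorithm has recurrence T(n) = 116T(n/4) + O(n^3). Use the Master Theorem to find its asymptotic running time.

Master Theorem for T(n) = 116T(n/4) + O(n^3):

a = 116, b = 4, c = 3
log_b(a) = log_4(116) = 3.4290

Case 1: c = 3 < log_4(116) = 3.4290
T(n) = O(n^(log_4 116))

For T(n) = 116T(n/4) + O(n^3): log_4(116) = 3.4290. This is Case 1 of the Master Theorem (c < log_b(a), work dominated by leaves), giving O(n^(log_4 116)).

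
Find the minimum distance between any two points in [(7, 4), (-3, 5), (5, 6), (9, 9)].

Computing all pairwise distances among 4 points:

d((7, 4), (-3, 5)) = 10.0499
d((7, 4), (5, 6)) = 2.8284 <-- minimum
d((7, 4), (9, 9)) = 5.3852
d((-3, 5), (5, 6)) = 8.0623
d((-3, 5), (9, 9)) = 12.6491
d((5, 6), (9, 9)) = 5.0

Closest pair: (7, 4) and (5, 6) with distance 2.8284

The closest pair is (7, 4) and (5, 6) with Euclidean distance 2.8284. For 4 points, brute-force pairwise comparison is shown above. For large n, the divide-and-conquer algorithm (sort by x, recurse on halves, check the dividing strip) achieves O(n log n).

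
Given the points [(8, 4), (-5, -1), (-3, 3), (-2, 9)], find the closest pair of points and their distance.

Computing all pairwise distances among 4 points:

d((8, 4), (-5, -1)) = 13.9284
d((8, 4), (-3, 3)) = 11.0454
d((8, 4), (-2, 9)) = 11.1803
d((-5, -1), (-3, 3)) = 4.4721 <-- minimum
d((-5, -1), (-2, 9)) = 10.4403
d((-3, 3), (-2, 9)) = 6.0828

Closest pair: (-5, -1) and (-3, 3) with distance 4.4721

The closest pair is (-5, -1) and (-3, 3) with Euclidean distance 4.4721. For 4 points, brute-force pairwise comparison is shown above. For large n, the divide-and-conquer algorithm (sort by x, recurse on halves, check the dividing strip) achieves O(n log n).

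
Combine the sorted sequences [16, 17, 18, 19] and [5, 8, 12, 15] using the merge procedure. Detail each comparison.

Merging process:

Compare 16 vs 5: take 5 from right. Merged: [5]
Compare 16 vs 8: take 8 from right. Merged: [5, 8]
Compare 16 vs 12: take 12 from right. Merged: [5, 8, 12]
Compare 16 vs 15: take 15 from right. Merged: [5, 8, 12, 15]
Append remaining from left: [16, 17, 18, 19]. Merged: [5, 8, 12, 15, 16, 17, 18, 19]

Final merged array: [5, 8, 12, 15, 16, 17, 18, 19]
Total comparisons: 4

The merged array is [5, 8, 12, 15, 16, 17, 18, 19], requiring 4 comparisons. The merge step runs in O(n) time where n is the total number of elements.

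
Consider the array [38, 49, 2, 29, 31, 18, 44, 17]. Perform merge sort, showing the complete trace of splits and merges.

Merge sort trace:

Split: [38, 49, 2, 29, 31, 18, 44, 17] -> [38, 49, 2, 29] and [31, 18, 44, 17]
  Split: [38, 49, 2, 29] -> [38, 49] and [2, 29]
    Split: [38, 49] -> [38] and [49]
    Merge: [38] + [49] -> [38, 49]
    Split: [2, 29] -> [2] and [29]
    Merge: [2] + [29] -> [2, 29]
  Merge: [38, 49] + [2, 29] -> [2, 29, 38, 49]
  Split: [31, 18, 44, 17] -> [31, 18] and [44, 17]
    Split: [31, 18] -> [31] and [18]
    Merge: [31] + [18] -> [18, 31]
    Split: [44, 17] -> [44] and [17]
    Merge: [44] + [17] -> [17, 44]
  Merge: [18, 31] + [17, 44] -> [17, 18, 31, 44]
Merge: [2, 29, 38, 49] + [17, 18, 31, 44] -> [2, 17, 18, 29, 31, 38, 44, 49]

Final sorted array: [2, 17, 18, 29, 31, 38, 44, 49]

The merge sort proceeds by recursively splitting the array and merging sorted halves.
After all merges, the sorted array is [2, 17, 18, 29, 31, 38, 44, 49].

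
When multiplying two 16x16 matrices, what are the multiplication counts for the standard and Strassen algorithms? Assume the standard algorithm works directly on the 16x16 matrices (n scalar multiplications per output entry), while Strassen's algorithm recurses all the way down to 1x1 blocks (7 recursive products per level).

Matrix multiplication for 16x16 matrices:

Standard algorithm: 16^3 = 4096 multiplications
Strassen's algorithm: 7^(log2(16)) = 7^4 = 2401 multiplications
Savings: 4096 - 2401 = 1695 multiplications

Standard: 4096 multiplications (16^3). Strassen: 2401 multiplications (7^4). Strassen reduces 8 recursive multiplications to 7 at each level.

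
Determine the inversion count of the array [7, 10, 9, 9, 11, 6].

Finding inversions in [7, 10, 9, 9, 11, 6]:

(0, 5): arr[0]=7 > arr[5]=6
(1, 2): arr[1]=10 > arr[2]=9
(1, 3): arr[1]=10 > arr[3]=9
(1, 5): arr[1]=10 > arr[5]=6
(2, 5): arr[2]=9 > arr[5]=6
(3, 5): arr[3]=9 > arr[5]=6
(4, 5): arr[4]=11 > arr[5]=6

Total inversions: 7

The array has 7 inversion(s): (0,5), (1,2), (1,3), (1,5), (2,5), (3,5), (4,5). Each pair (i,j) satisfies i < j and arr[i] > arr[j].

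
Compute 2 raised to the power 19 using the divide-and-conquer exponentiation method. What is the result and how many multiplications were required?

Computing 2^19 by squaring (build up from 2^1; each line after the first costs one multiplication):

2^1 = 2
2^2 = (2^1)^2 = 2^2 = 4
2^4 = (2^2)^2 = 4^2 = 16
2^8 = (2^4)^2 = 16^2 = 256
2^9 = 2 * 2^8 = 2 * 256 = 512
2^18 = (2^9)^2 = 512^2 = 262144
2^19 = 2 * 2^18 = 2 * 262144 = 524288

Result: 524288
Multiplications needed: 6 (6 lines after 2^1)

2^19 = 524288. Using exponentiation by squaring, this requires 6 multiplications. The key idea: if the exponent is even, square the half-power; if odd, multiply by the base once.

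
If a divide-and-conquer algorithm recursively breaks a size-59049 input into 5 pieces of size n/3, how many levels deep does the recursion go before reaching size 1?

For divide and conquer with division factor 3:

Problem sizes at each level:
Level 0: 59049
Level 1: 19683
Level 2: 6561
Level 3: 2187
Level 4: 729
Level 5: 243
Level 6: 81
Level 7: 27
Level 8: 9
Level 9: 3
Level 10: 1

The root is level 0 and the size-1 base case is level 10 (the tree spans levels 0 through 10, i.e. 11 levels counting the root), so the depth is the number of divisions: log_3(59049) = 10

The recursion tree depth is log_3(59049) = 10. At each level, the problem size is divided by 3, so it takes 10 divisions to reduce to a base case of size 1. The algorithm makes 5 recursive calls at each level.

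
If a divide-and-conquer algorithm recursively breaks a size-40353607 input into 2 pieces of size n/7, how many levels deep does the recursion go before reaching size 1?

For divide and conquer with division factor 7:

Problem sizes at each level:
Level 0: 40353607
Level 1: 5764801
Level 2: 823543
Level 3: 117649
Level 4: 16807
Level 5: 2401
Level 6: 343
Level 7: 49
Level 8: 7
Level 9: 1

The root is level 0 and the size-1 base case is level 9 (the tree spans levels 0 through 9, i.e. 10 levels counting the root), so the depth is the number of divisions: log_7(40353607) = 9

The recursion tree depth is log_7(40353607) = 9. At each level, the problem size is divided by 7, so it takes 9 divisions to reduce to a base case of size 1. The algorithm makes 2 recursive calls at each level.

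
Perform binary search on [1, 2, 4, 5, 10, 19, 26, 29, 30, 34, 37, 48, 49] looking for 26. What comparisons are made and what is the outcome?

Binary search for 26 in [1, 2, 4, 5, 10, 19, 26, 29, 30, 34, 37, 48, 49]:

lo=0, hi=12, mid=6, arr[mid]=26 -> Found target at index 6!

Binary search finds 26 at index 6 after 1 comparisons. The search repeatedly halves the search space by comparing with the middle element.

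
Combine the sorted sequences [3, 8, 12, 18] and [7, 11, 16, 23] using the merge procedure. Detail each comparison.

Merging process:

Compare 3 vs 7: take 3 from left. Merged: [3]
Compare 8 vs 7: take 7 from right. Merged: [3, 7]
Compare 8 vs 11: take 8 from left. Merged: [3, 7, 8]
Compare 12 vs 11: take 11 from right. Merged: [3, 7, 8, 11]
Compare 12 vs 16: take 12 from left. Merged: [3, 7, 8, 11, 12]
Compare 18 vs 16: take 16 from right. Merged: [3, 7, 8, 11, 12, 16]
Compare 18 vs 23: take 18 from left. Merged: [3, 7, 8, 11, 12, 16, 18]
Append remaining from right: [23]. Merged: [3, 7, 8, 11, 12, 16, 18, 23]

Final merged array: [3, 7, 8, 11, 12, 16, 18, 23]
Total comparisons: 7

The merged array is [3, 7, 8, 11, 12, 16, 18, 23], requiring 7 comparisons. The merge step runs in O(n) time where n is the total number of elements.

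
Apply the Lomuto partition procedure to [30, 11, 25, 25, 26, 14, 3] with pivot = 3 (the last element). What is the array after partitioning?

Lomuto partition with pivot = 3:

Initial array: [30, 11, 25, 25, 26, 14, 3]

arr[0]=30 > 3: no swap
arr[1]=11 > 3: no swap
arr[2]=25 > 3: no swap
arr[3]=25 > 3: no swap
arr[4]=26 > 3: no swap
arr[5]=14 > 3: no swap

Place pivot at position 0: [3, 11, 25, 25, 26, 14, 30]
Pivot position: 0

After partitioning with pivot 3, the array becomes [3, 11, 25, 25, 26, 14, 30]. The pivot is placed at index 0. All elements to the left of the pivot are <= 3, and all elements to the right are > 3.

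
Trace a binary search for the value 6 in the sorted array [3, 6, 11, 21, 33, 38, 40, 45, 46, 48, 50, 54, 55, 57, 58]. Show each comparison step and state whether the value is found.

Binary search for 6 in [3, 6, 11, 21, 33, 38, 40, 45, 46, 48, 50, 54, 55, 57, 58]:

lo=0, hi=14, mid=7, arr[mid]=45 -> 45 > 6, search left half
lo=0, hi=6, mid=3, arr[mid]=21 -> 21 > 6, search left half
lo=0, hi=2, mid=1, arr[mid]=6 -> Found target at index 1!

Binary search finds 6 at index 1 after 3 comparisons. The search repeatedly halves the search space by comparing with the middle element.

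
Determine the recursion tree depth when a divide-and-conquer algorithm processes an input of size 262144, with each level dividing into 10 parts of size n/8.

For divide and conquer with division factor 8:

Problem sizes at each level:
Level 0: 262144
Level 1: 32768
Level 2: 4096
Level 3: 512
Level 4: 64
Level 5: 8
Level 6: 1

The root is level 0 and the size-1 base case is level 6 (the tree spans levels 0 through 6, i.e. 7 levels counting the root), so the depth is the number of divisions: log_8(262144) = 6

The recursion tree depth is log_8(262144) = 6. At each level, the problem size is divided by 8, so it takes 6 divisions to reduce to a base case of size 1. The algorithm makes 10 recursive calls at each level.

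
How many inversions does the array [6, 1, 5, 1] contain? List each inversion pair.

Finding inversions in [6, 1, 5, 1]:

(0, 1): arr[0]=6 > arr[1]=1
(0, 2): arr[0]=6 > arr[2]=5
(0, 3): arr[0]=6 > arr[3]=1
(2, 3): arr[2]=5 > arr[3]=1

Total inversions: 4

The array has 4 inversion(s): (0,1), (0,2), (0,3), (2,3). Each pair (i,j) satisfies i < j and arr[i] > arr[j].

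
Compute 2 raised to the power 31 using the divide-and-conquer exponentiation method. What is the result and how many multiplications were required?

Computing 2^31 by squaring (build up from 2^1; each line after the first costs one multiplication):

2^1 = 2
2^2 = (2^1)^2 = 2^2 = 4
2^3 = 2 * 2^2 = 2 * 4 = 8
2^6 = (2^3)^2 = 8^2 = 64
2^7 = 2 * 2^6 = 2 * 64 = 128
2^14 = (2^7)^2 = 128^2 = 16384
2^15 = 2 * 2^14 = 2 * 16384 = 32768
2^30 = (2^15)^2 = 32768^2 = 1073741824
2^31 = 2 * 2^30 = 2 * 1073741824 = 2147483648

Result: 2147483648
Multiplications needed: 8 (8 lines after 2^1)

2^31 = 2147483648. Using exponentiation by squaring, this requires 8 multiplications. The key idea: if the exponent is even, square the half-power; if odd, multiply by the base once.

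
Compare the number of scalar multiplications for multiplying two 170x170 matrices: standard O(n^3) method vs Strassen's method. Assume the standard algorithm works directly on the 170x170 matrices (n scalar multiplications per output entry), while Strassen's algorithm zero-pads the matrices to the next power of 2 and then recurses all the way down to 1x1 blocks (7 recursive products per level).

Matrix multiplication for 170x170 matrices:

Strassen's algorithm requires power-of-2 dimensions. Pad 170x170 to 256x256 (next power of 2).

Standard algorithm: 170^3 = 4913000 multiplications
Strassen's algorithm: 7^(log2(256)) = 7^8 = 5764801 multiplications
Difference: 4913000 - 5764801 = -851801 (Strassen uses MORE here due to padding overhead — for small or just-over-power-of-2 n, padding can outweigh the per-level savings)

Standard: 4913000 multiplications (170^3). Strassen: 5764801 multiplications (7^8, after padding to 256x256). Strassen reduces 8 recursive multiplications to 7 at each level.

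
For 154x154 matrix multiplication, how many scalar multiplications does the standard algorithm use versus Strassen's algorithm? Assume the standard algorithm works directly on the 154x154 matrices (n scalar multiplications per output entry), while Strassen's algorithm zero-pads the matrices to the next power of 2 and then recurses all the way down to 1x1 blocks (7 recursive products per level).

Matrix multiplication for 154x154 matrices:

Strassen's algorithm requires power-of-2 dimensions. Pad 154x154 to 256x256 (next power of 2).

Standard algorithm: 154^3 = 3652264 multiplications
Strassen's algorithm: 7^(log2(256)) = 7^8 = 5764801 multiplications
Difference: 3652264 - 5764801 = -2112537 (Strassen uses MORE here due to padding overhead — for small or just-over-power-of-2 n, padding can outweigh the per-level savings)

Standard: 3652264 multiplications (154^3). Strassen: 5764801 multiplications (7^8, after padding to 256x256). Strassen reduces 8 recursive multiplications to 7 at each level.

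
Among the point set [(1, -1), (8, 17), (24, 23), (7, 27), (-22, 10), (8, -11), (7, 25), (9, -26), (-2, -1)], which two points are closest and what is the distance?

Computing all pairwise distances among 9 points:

d((1, -1), (8, 17)) = 19.3132
d((1, -1), (24, 23)) = 33.2415
d((1, -1), (7, 27)) = 28.6356
d((1, -1), (-22, 10)) = 25.4951
d((1, -1), (8, -11)) = 12.2066
d((1, -1), (7, 25)) = 26.6833
d((1, -1), (9, -26)) = 26.2488
d((1, -1), (-2, -1)) = 3.0
d((8, 17), (24, 23)) = 17.088
d((8, 17), (7, 27)) = 10.0499
d((8, 17), (-22, 10)) = 30.8058
d((8, 17), (8, -11)) = 28.0
d((8, 17), (7, 25)) = 8.0623
d((8, 17), (9, -26)) = 43.0116
d((8, 17), (-2, -1)) = 20.5913
d((24, 23), (7, 27)) = 17.4642
d((24, 23), (-22, 10)) = 47.8017
d((24, 23), (8, -11)) = 37.5766
d((24, 23), (7, 25)) = 17.1172
d((24, 23), (9, -26)) = 51.2445
d((24, 23), (-2, -1)) = 35.3836
d((7, 27), (-22, 10)) = 33.6155
d((7, 27), (8, -11)) = 38.0132
d((7, 27), (7, 25)) = 2.0 <-- minimum
d((7, 27), (9, -26)) = 53.0377
d((7, 27), (-2, -1)) = 29.4109
d((-22, 10), (8, -11)) = 36.6197
d((-22, 10), (7, 25)) = 32.6497
d((-22, 10), (9, -26)) = 47.5079
d((-22, 10), (-2, -1)) = 22.8254
d((8, -11), (7, 25)) = 36.0139
d((8, -11), (9, -26)) = 15.0333
d((8, -11), (-2, -1)) = 14.1421
d((7, 25), (9, -26)) = 51.0392
d((7, 25), (-2, -1)) = 27.5136
d((9, -26), (-2, -1)) = 27.313

Closest pair: (7, 27) and (7, 25) with distance 2.0

The closest pair is (7, 27) and (7, 25) with Euclidean distance 2.0. For 9 points, brute-force pairwise comparison is shown above. For large n, the divide-and-conquer algorithm (sort by x, recurse on halves, check the dividing strip) achieves O(n log n).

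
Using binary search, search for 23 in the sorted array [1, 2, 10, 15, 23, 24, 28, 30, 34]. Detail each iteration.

Binary search for 23 in [1, 2, 10, 15, 23, 24, 28, 30, 34]:

lo=0, hi=8, mid=4, arr[mid]=23 -> Found target at index 4!

Binary search finds 23 at index 4 after 1 comparisons. The search repeatedly halves the search space by comparing with the middle element.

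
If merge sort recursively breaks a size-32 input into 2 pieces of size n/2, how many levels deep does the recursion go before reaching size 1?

For divide and conquer with division factor 2:

Problem sizes at each level:
Level 0: 32
Level 1: 16
Level 2: 8
Level 3: 4
Level 4: 2
Level 5: 1

The root is level 0 and the size-1 base case is level 5 (the tree spans levels 0 through 5, i.e. 6 levels counting the root), so the depth is the number of divisions: log_2(32) = 5

The recursion tree depth is log_2(32) = 5. At each level, the problem size is divided by 2, so it takes 5 divisions to reduce to a base case of size 1. The algorithm makes 2 recursive calls at each level.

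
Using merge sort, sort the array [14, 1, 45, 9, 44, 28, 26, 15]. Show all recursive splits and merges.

Merge sort trace:

Split: [14, 1, 45, 9, 44, 28, 26, 15] -> [14, 1, 45, 9] and [44, 28, 26, 15]
  Split: [14, 1, 45, 9] -> [14, 1] and [45, 9]
    Split: [14, 1] -> [14] and [1]
    Merge: [14] + [1] -> [1, 14]
    Split: [45, 9] -> [45] and [9]
    Merge: [45] + [9] -> [9, 45]
  Merge: [1, 14] + [9, 45] -> [1, 9, 14, 45]
  Split: [44, 28, 26, 15] -> [44, 28] and [26, 15]
    Split: [44, 28] -> [44] and [28]
    Merge: [44] + [28] -> [28, 44]
    Split: [26, 15] -> [26] and [15]
    Merge: [26] + [15] -> [15, 26]
  Merge: [28, 44] + [15, 26] -> [15, 26, 28, 44]
Merge: [1, 9, 14, 45] + [15, 26, 28, 44] -> [1, 9, 14, 15, 26, 28, 44, 45]

Final sorted array: [1, 9, 14, 15, 26, 28, 44, 45]

The merge sort proceeds by recursively splitting the array and merging sorted halves.
After all merges, the sorted array is [1, 9, 14, 15, 26, 28, 44, 45].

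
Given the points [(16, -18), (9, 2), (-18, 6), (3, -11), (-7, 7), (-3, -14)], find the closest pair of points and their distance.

Computing all pairwise distances among 6 points:

d((16, -18), (9, 2)) = 21.1896
d((16, -18), (-18, 6)) = 41.6173
d((16, -18), (3, -11)) = 14.7648
d((16, -18), (-7, 7)) = 33.9706
d((16, -18), (-3, -14)) = 19.4165
d((9, 2), (-18, 6)) = 27.2947
d((9, 2), (3, -11)) = 14.3178
d((9, 2), (-7, 7)) = 16.7631
d((9, 2), (-3, -14)) = 20.0
d((-18, 6), (3, -11)) = 27.0185
d((-18, 6), (-7, 7)) = 11.0454
d((-18, 6), (-3, -14)) = 25.0
d((3, -11), (-7, 7)) = 20.5913
d((3, -11), (-3, -14)) = 6.7082 <-- minimum
d((-7, 7), (-3, -14)) = 21.3776

Closest pair: (3, -11) and (-3, -14) with distance 6.7082

The closest pair is (3, -11) and (-3, -14) with Euclidean distance 6.7082. For 6 points, brute-force pairwise comparison is shown above. For large n, the divide-and-conquer algorithm (sort by x, recurse on halves, check the dividing strip) achieves O(n log n).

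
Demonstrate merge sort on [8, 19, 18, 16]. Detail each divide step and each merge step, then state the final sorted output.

Merge sort trace:

Split: [8, 19, 18, 16] -> [8, 19] and [18, 16]
  Split: [8, 19] -> [8] and [19]
  Merge: [8] + [19] -> [8, 19]
  Split: [18, 16] -> [18] and [16]
  Merge: [18] + [16] -> [16, 18]
Merge: [8, 19] + [16, 18] -> [8, 16, 18, 19]

Final sorted array: [8, 16, 18, 19]

The merge sort proceeds by recursively splitting the array and merging sorted halves.
After all merges, the sorted array is [8, 16, 18, 19].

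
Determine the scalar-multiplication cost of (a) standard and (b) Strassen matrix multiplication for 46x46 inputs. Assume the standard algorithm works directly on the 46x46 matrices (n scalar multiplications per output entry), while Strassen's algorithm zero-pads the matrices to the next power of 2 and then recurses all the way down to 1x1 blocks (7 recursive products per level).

Matrix multiplication for 46x46 matrices:

Strassen's algorithm requires power-of-2 dimensions. Pad 46x46 to 64x64 (next power of 2).

Standard algorithm: 46^3 = 97336 multiplications
Strassen's algorithm: 7^(log2(64)) = 7^6 = 117649 multiplications
Difference: 97336 - 117649 = -20313 (Strassen uses MORE here due to padding overhead — for small or just-over-power-of-2 n, padding can outweigh the per-level savings)

Standard: 97336 multiplications (46^3). Strassen: 117649 multiplications (7^6, after padding to 64x64). Strassen reduces 8 recursive multiplications to 7 at each level.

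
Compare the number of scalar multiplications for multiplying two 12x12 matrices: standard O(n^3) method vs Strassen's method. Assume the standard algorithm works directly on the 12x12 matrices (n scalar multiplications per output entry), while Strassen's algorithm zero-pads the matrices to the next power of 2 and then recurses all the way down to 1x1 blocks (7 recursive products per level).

Matrix multiplication for 12x12 matrices:

Strassen's algorithm requires power-of-2 dimensions. Pad 12x12 to 16x16 (next power of 2).

Standard algorithm: 12^3 = 1728 multiplications
Strassen's algorithm: 7^(log2(16)) = 7^4 = 2401 multiplications
Difference: 1728 - 2401 = -673 (Strassen uses MORE here due to padding overhead — for small or just-over-power-of-2 n, padding can outweigh the per-level savings)

Standard: 1728 multiplications (12^3). Strassen: 2401 multiplications (7^4, after padding to 16x16). Strassen reduces 8 recursive multiplications to 7 at each level.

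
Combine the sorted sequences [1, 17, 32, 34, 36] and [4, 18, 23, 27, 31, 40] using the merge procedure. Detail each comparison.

Merging process:

Compare 1 vs 4: take 1 from left. Merged: [1]
Compare 17 vs 4: take 4 from right. Merged: [1, 4]
Compare 17 vs 18: take 17 from left. Merged: [1, 4, 17]
Compare 32 vs 18: take 18 from right. Merged: [1, 4, 17, 18]
Compare 32 vs 23: take 23 from right. Merged: [1, 4, 17, 18, 23]
Compare 32 vs 27: take 27 from right. Merged: [1, 4, 17, 18, 23, 27]
Compare 32 vs 31: take 31 from right. Merged: [1, 4, 17, 18, 23, 27, 31]
Compare 32 vs 40: take 32 from left. Merged: [1, 4, 17, 18, 23, 27, 31, 32]
Compare 34 vs 40: take 34 from left. Merged: [1, 4, 17, 18, 23, 27, 31, 32, 34]
Compare 36 vs 40: take 36 from left. Merged: [1, 4, 17, 18, 23, 27, 31, 32, 34, 36]
Append remaining from right: [40]. Merged: [1, 4, 17, 18, 23, 27, 31, 32, 34, 36, 40]

Final merged array: [1, 4, 17, 18, 23, 27, 31, 32, 34, 36, 40]
Total comparisons: 10

The merged array is [1, 4, 17, 18, 23, 27, 31, 32, 34, 36, 40], requiring 10 comparisons. The merge step runs in O(n) time where n is the total number of elements.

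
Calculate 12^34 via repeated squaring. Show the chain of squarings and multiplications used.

Computing 12^34 by squaring (build up from 12^1; each line after the first costs one multiplication):

12^1 = 12
12^2 = (12^1)^2 = 12^2 = 144
12^4 = (12^2)^2 = 144^2 = 20736
12^8 = (12^4)^2 = 20736^2 = 429981696
12^16 = (12^8)^2 = 429981696^2 = 184884258895036416
12^17 = 12 * 12^16 = 12 * 184884258895036416 = 2218611106740436992
12^34 = (12^17)^2 = 2218611106740436992^2 = 4922235242952026704037113243122008064

Result: 4922235242952026704037113243122008064
Multiplications needed: 6 (6 lines after 12^1)

12^34 = 4922235242952026704037113243122008064. Using exponentiation by squaring, this requires 6 multiplications. The key idea: if the exponent is even, square the half-power; if odd, multiply by the base once.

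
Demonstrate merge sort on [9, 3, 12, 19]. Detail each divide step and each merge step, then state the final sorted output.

Merge sort trace:

Split: [9, 3, 12, 19] -> [9, 3] and [12, 19]
  Split: [9, 3] -> [9] and [3]
  Merge: [9] + [3] -> [3, 9]
  Split: [12, 19] -> [12] and [19]
  Merge: [12] + [19] -> [12, 19]
Merge: [3, 9] + [12, 19] -> [3, 9, 12, 19]

Final sorted array: [3, 9, 12, 19]

The merge sort proceeds by recursively splitting the array and merging sorted halves.
After all merges, the sorted array is [3, 9, 12, 19].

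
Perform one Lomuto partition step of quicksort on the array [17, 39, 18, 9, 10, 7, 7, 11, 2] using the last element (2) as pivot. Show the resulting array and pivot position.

Lomuto partition with pivot = 2:

Initial array: [17, 39, 18, 9, 10, 7, 7, 11, 2]

arr[0]=17 > 2: no swap
arr[1]=39 > 2: no swap
arr[2]=18 > 2: no swap
arr[3]=9 > 2: no swap
arr[4]=10 > 2: no swap
arr[5]=7 > 2: no swap
arr[6]=7 > 2: no swap
arr[7]=11 > 2: no swap

Place pivot at position 0: [2, 39, 18, 9, 10, 7, 7, 11, 17]
Pivot position: 0

After partitioning with pivot 2, the array becomes [2, 39, 18, 9, 10, 7, 7, 11, 17]. The pivot is placed at index 0. All elements to the left of the pivot are <= 2, and all elements to the right are > 2.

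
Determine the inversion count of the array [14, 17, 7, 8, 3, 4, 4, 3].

Finding inversions in [14, 17, 7, 8, 3, 4, 4, 3]:

(0, 2): arr[0]=14 > arr[2]=7
(0, 3): arr[0]=14 > arr[3]=8
(0, 4): arr[0]=14 > arr[4]=3
(0, 5): arr[0]=14 > arr[5]=4
(0, 6): arr[0]=14 > arr[6]=4
(0, 7): arr[0]=14 > arr[7]=3
(1, 2): arr[1]=17 > arr[2]=7
(1, 3): arr[1]=17 > arr[3]=8
(1, 4): arr[1]=17 > arr[4]=3
(1, 5): arr[1]=17 > arr[5]=4
(1, 6): arr[1]=17 > arr[6]=4
(1, 7): arr[1]=17 > arr[7]=3
(2, 4): arr[2]=7 > arr[4]=3
(2, 5): arr[2]=7 > arr[5]=4
(2, 6): arr[2]=7 > arr[6]=4
(2, 7): arr[2]=7 > arr[7]=3
(3, 4): arr[3]=8 > arr[4]=3
(3, 5): arr[3]=8 > arr[5]=4
(3, 6): arr[3]=8 > arr[6]=4
(3, 7): arr[3]=8 > arr[7]=3
(5, 7): arr[5]=4 > arr[7]=3
(6, 7): arr[6]=4 > arr[7]=3

Total inversions: 22

The array has 22 inversion(s): (0,2), (0,3), (0,4), (0,5), (0,6), (0,7), (1,2), (1,3), (1,4), (1,5), (1,6), (1,7), (2,4), (2,5), (2,6), (2,7), (3,4), (3,5), (3,6), (3,7), (5,7), (6,7). Each pair (i,j) satisfies i < j and arr[i] > arr[j].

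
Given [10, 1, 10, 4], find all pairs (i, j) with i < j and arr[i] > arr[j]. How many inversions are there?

Finding inversions in [10, 1, 10, 4]:

(0, 1): arr[0]=10 > arr[1]=1
(0, 3): arr[0]=10 > arr[3]=4
(2, 3): arr[2]=10 > arr[3]=4

Total inversions: 3

The array has 3 inversion(s): (0,1), (0,3), (2,3). Each pair (i,j) satisfies i < j and arr[i] > arr[j].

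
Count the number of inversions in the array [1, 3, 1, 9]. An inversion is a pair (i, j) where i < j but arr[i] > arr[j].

Finding inversions in [1, 3, 1, 9]:

(1, 2): arr[1]=3 > arr[2]=1

Total inversions: 1

The array has 1 inversion(s): (1,2). Each pair (i,j) satisfies i < j and arr[i] > arr[j].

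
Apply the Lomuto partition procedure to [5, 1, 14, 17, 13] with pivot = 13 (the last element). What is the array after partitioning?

Lomuto partition with pivot = 13:

Initial array: [5, 1, 14, 17, 13]

arr[0]=5 <= 13: swap with position 0, array becomes [5, 1, 14, 17, 13]
arr[1]=1 <= 13: swap with position 1, array becomes [5, 1, 14, 17, 13]
arr[2]=14 > 13: no swap
arr[3]=17 > 13: no swap

Place pivot at position 2: [5, 1, 13, 17, 14]
Pivot position: 2

After partitioning with pivot 13, the array becomes [5, 1, 13, 17, 14]. The pivot is placed at index 2. All elements to the left of the pivot are <= 13, and all elements to the right are > 13.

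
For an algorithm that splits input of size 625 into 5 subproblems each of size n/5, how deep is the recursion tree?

For divide and conquer with division factor 5:

Problem sizes at each level:
Level 0: 625
Level 1: 125
Level 2: 25
Level 3: 5
Level 4: 1

The root is level 0 and the size-1 base case is level 4 (the tree spans levels 0 through 4, i.e. 5 levels counting the root), so the depth is the number of divisions: log_5(625) = 4

The recursion tree depth is log_5(625) = 4. At each level, the problem size is divided by 5, so it takes 4 divisions to reduce to a base case of size 1. The algorithm makes 5 recursive calls at each level.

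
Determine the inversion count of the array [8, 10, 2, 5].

Finding inversions in [8, 10, 2, 5]:

(0, 2): arr[0]=8 > arr[2]=2
(0, 3): arr[0]=8 > arr[3]=5
(1, 2): arr[1]=10 > arr[2]=2
(1, 3): arr[1]=10 > arr[3]=5

Total inversions: 4

The array has 4 inversion(s): (0,2), (0,3), (1,2), (1,3). Each pair (i,j) satisfies i < j and arr[i] > arr[j].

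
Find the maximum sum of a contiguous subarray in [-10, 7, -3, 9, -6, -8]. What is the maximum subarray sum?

Using Kadane's algorithm on [-10, 7, -3, 9, -6, -8]:

Scanning through the array:
Position 1 (value 7): max_ending_here = 7, max_so_far = 7
Position 2 (value -3): max_ending_here = 4, max_so_far = 7
Position 3 (value 9): max_ending_here = 13, max_so_far = 13
Position 4 (value -6): max_ending_here = 7, max_so_far = 13
Position 5 (value -8): max_ending_here = -1, max_so_far = 13

Maximum subarray: [7, -3, 9]
Maximum sum: 13

The maximum subarray is [7, -3, 9] with sum 13. This subarray runs from index 1 to index 3.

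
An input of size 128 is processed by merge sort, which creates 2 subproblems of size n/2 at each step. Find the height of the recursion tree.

For divide and conquer with division factor 2:

Problem sizes at each level:
Level 0: 128
Level 1: 64
Level 2: 32
Level 3: 16
Level 4: 8
Level 5: 4
Level 6: 2
Level 7: 1

The root is level 0 and the size-1 base case is level 7 (the tree spans levels 0 through 7, i.e. 8 levels counting the root), so the depth is the number of divisions: log_2(128) = 7

The recursion tree depth is log_2(128) = 7. At each level, the problem size is divided by 2, so it takes 7 divisions to reduce to a base case of size 1. The algorithm makes 2 recursive calls at each level.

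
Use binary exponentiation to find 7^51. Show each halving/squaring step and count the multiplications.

Computing 7^51 by squaring (build up from 7^1; each line after the first costs one multiplication):

7^1 = 7
7^2 = (7^1)^2 = 7^2 = 49
7^3 = 7 * 7^2 = 7 * 49 = 343
7^6 = (7^3)^2 = 343^2 = 117649
7^12 = (7^6)^2 = 117649^2 = 13841287201
7^24 = (7^12)^2 = 13841287201^2 = 191581231380566414401
7^25 = 7 * 7^24 = 7 * 191581231380566414401 = 1341068619663964900807
7^50 = (7^25)^2 = 1341068619663964900807^2 = 1798465042647412146620280340569649349251249
7^51 = 7 * 7^50 = 7 * 1798465042647412146620280340569649349251249 = 12589255298531885026341962383987545444758743

Result: 12589255298531885026341962383987545444758743
Multiplications needed: 8 (8 lines after 7^1)

7^51 = 12589255298531885026341962383987545444758743. Using exponentiation by squaring, this requires 8 multiplications. The key idea: if the exponent is even, square the half-power; if odd, multiply by the base once.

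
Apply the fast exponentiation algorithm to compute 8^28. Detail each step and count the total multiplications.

Computing 8^28 by squaring (build up from 8^1; each line after the first costs one multiplication):

8^1 = 8
8^2 = (8^1)^2 = 8^2 = 64
8^3 = 8 * 8^2 = 8 * 64 = 512
8^6 = (8^3)^2 = 512^2 = 262144
8^7 = 8 * 8^6 = 8 * 262144 = 2097152
8^14 = (8^7)^2 = 2097152^2 = 4398046511104
8^28 = (8^14)^2 = 4398046511104^2 = 19342813113834066795298816

Result: 19342813113834066795298816
Multiplications needed: 6 (6 lines after 8^1)

8^28 = 19342813113834066795298816. Using exponentiation by squaring, this requires 6 multiplications. The key idea: if the exponent is even, square the half-power; if odd, multiply by the base once.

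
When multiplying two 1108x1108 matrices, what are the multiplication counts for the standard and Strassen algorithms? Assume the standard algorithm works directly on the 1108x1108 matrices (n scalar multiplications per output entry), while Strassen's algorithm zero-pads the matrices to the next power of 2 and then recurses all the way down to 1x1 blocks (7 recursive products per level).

Matrix multiplication for 1108x1108 matrices:

Strassen's algorithm requires power-of-2 dimensions. Pad 1108x1108 to 2048x2048 (next power of 2).

Standard algorithm: 1108^3 = 1360251712 multiplications
Strassen's algorithm: 7^(log2(2048)) = 7^11 = 1977326743 multiplications
Difference: 1360251712 - 1977326743 = -617075031 (Strassen uses MORE here due to padding overhead — for small or just-over-power-of-2 n, padding can outweigh the per-level savings)

Standard: 1360251712 multiplications (1108^3). Strassen: 1977326743 multiplications (7^11, after padding to 2048x2048). Strassen reduces 8 recursive multiplications to 7 at each level.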